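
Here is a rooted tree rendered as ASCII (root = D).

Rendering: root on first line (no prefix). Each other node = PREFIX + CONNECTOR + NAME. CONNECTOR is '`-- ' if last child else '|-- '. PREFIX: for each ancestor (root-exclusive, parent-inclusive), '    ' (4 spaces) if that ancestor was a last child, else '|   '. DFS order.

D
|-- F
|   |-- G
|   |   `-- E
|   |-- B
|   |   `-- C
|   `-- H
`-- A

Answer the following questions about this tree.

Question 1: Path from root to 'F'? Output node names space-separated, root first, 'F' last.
Walk down from root: D -> F

Answer: D F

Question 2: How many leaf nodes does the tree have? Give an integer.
Leaves (nodes with no children): A, C, E, H

Answer: 4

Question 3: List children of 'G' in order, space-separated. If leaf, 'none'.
Answer: E

Derivation:
Node G's children (from adjacency): E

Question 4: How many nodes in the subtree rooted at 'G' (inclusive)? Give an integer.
Subtree rooted at G contains: E, G
Count = 2

Answer: 2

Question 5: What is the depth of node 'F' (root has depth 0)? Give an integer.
Answer: 1

Derivation:
Path from root to F: D -> F
Depth = number of edges = 1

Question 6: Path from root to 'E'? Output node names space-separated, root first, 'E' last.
Walk down from root: D -> F -> G -> E

Answer: D F G E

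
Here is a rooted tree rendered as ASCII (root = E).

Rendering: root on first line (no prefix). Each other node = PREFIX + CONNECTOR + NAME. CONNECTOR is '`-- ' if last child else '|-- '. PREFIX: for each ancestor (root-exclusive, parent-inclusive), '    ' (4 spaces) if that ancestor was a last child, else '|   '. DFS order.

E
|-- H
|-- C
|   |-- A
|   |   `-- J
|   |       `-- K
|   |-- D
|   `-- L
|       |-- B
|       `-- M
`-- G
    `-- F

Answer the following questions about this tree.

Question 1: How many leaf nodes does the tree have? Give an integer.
Leaves (nodes with no children): B, D, F, H, K, M

Answer: 6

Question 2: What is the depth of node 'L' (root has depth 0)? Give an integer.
Path from root to L: E -> C -> L
Depth = number of edges = 2

Answer: 2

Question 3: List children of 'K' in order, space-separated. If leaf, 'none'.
Answer: none

Derivation:
Node K's children (from adjacency): (leaf)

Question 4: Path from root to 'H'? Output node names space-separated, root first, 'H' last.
Answer: E H

Derivation:
Walk down from root: E -> H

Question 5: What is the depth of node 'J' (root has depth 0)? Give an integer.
Path from root to J: E -> C -> A -> J
Depth = number of edges = 3

Answer: 3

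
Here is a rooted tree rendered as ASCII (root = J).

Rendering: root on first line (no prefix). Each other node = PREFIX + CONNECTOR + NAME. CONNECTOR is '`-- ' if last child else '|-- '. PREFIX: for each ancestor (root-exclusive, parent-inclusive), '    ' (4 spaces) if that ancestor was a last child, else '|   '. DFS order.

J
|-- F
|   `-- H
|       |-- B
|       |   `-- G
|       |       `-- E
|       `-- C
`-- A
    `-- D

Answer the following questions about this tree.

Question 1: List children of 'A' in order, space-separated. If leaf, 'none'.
Node A's children (from adjacency): D

Answer: D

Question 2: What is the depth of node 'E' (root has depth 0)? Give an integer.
Path from root to E: J -> F -> H -> B -> G -> E
Depth = number of edges = 5

Answer: 5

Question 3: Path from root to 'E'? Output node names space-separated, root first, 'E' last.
Answer: J F H B G E

Derivation:
Walk down from root: J -> F -> H -> B -> G -> E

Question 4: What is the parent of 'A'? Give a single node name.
Scan adjacency: A appears as child of J

Answer: J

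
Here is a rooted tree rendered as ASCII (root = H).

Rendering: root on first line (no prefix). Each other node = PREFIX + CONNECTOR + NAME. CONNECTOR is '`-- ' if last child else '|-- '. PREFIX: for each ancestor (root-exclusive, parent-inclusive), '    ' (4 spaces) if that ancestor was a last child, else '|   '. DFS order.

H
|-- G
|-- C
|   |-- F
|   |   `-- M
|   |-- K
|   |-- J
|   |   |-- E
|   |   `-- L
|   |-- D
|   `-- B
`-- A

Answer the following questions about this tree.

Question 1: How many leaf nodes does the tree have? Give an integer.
Answer: 8

Derivation:
Leaves (nodes with no children): A, B, D, E, G, K, L, M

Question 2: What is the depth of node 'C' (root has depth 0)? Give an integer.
Path from root to C: H -> C
Depth = number of edges = 1

Answer: 1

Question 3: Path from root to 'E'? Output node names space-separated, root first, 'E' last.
Answer: H C J E

Derivation:
Walk down from root: H -> C -> J -> E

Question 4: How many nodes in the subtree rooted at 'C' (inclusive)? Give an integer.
Subtree rooted at C contains: B, C, D, E, F, J, K, L, M
Count = 9

Answer: 9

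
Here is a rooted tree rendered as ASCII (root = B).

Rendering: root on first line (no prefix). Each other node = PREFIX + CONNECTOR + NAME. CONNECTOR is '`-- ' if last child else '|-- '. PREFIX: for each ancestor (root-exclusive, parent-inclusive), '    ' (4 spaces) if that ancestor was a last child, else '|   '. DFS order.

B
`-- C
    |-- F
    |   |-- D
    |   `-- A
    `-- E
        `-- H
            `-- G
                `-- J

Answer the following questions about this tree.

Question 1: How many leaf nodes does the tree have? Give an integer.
Leaves (nodes with no children): A, D, J

Answer: 3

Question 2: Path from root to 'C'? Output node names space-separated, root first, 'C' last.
Walk down from root: B -> C

Answer: B C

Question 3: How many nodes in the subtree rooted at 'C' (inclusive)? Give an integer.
Answer: 8

Derivation:
Subtree rooted at C contains: A, C, D, E, F, G, H, J
Count = 8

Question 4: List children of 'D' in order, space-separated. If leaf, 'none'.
Answer: none

Derivation:
Node D's children (from adjacency): (leaf)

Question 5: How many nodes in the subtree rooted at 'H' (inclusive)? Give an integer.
Answer: 3

Derivation:
Subtree rooted at H contains: G, H, J
Count = 3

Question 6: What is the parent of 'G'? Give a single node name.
Answer: H

Derivation:
Scan adjacency: G appears as child of H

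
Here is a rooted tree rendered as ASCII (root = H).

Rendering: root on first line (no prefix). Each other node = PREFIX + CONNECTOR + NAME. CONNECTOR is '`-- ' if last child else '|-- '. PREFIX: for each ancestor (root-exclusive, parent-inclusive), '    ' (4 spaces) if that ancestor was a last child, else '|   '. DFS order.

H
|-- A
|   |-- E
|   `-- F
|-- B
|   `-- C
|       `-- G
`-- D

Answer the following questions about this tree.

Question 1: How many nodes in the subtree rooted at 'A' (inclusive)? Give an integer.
Subtree rooted at A contains: A, E, F
Count = 3

Answer: 3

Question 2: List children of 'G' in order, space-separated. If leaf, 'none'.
Node G's children (from adjacency): (leaf)

Answer: none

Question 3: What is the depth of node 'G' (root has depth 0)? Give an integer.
Path from root to G: H -> B -> C -> G
Depth = number of edges = 3

Answer: 3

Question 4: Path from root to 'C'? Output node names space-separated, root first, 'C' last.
Walk down from root: H -> B -> C

Answer: H B C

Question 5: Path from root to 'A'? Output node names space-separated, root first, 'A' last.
Answer: H A

Derivation:
Walk down from root: H -> A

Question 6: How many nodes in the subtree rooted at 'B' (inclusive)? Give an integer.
Subtree rooted at B contains: B, C, G
Count = 3

Answer: 3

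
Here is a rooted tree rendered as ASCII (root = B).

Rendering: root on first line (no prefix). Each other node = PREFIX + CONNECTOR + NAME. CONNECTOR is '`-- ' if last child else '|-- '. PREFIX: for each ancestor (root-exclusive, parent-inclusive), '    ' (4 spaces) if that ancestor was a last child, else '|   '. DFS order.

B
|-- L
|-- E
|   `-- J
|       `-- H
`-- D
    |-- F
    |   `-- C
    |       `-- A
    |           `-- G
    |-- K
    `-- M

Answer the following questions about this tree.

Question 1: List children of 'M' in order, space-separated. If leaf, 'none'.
Node M's children (from adjacency): (leaf)

Answer: none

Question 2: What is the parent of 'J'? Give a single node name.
Scan adjacency: J appears as child of E

Answer: E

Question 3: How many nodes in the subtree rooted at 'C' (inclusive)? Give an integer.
Subtree rooted at C contains: A, C, G
Count = 3

Answer: 3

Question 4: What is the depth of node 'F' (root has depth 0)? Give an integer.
Path from root to F: B -> D -> F
Depth = number of edges = 2

Answer: 2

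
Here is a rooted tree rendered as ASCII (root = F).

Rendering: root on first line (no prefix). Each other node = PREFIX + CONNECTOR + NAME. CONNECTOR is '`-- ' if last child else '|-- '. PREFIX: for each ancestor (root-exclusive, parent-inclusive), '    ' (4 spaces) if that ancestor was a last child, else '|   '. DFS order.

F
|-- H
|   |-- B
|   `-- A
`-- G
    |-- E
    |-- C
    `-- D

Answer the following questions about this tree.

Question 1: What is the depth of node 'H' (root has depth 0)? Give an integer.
Answer: 1

Derivation:
Path from root to H: F -> H
Depth = number of edges = 1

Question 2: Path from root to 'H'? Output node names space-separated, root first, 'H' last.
Walk down from root: F -> H

Answer: F H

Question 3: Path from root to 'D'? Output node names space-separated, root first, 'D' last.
Answer: F G D

Derivation:
Walk down from root: F -> G -> D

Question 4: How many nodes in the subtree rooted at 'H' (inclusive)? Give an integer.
Answer: 3

Derivation:
Subtree rooted at H contains: A, B, H
Count = 3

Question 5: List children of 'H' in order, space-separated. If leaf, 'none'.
Answer: B A

Derivation:
Node H's children (from adjacency): B, A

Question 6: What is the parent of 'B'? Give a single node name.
Answer: H

Derivation:
Scan adjacency: B appears as child of H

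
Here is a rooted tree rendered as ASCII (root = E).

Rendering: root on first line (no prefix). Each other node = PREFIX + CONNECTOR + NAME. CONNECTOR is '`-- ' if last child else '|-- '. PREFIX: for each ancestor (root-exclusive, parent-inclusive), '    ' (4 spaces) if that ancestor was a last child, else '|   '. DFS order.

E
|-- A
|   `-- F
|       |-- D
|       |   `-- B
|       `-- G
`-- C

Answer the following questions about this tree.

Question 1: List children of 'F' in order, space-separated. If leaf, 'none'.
Answer: D G

Derivation:
Node F's children (from adjacency): D, G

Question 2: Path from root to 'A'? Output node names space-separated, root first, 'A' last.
Walk down from root: E -> A

Answer: E A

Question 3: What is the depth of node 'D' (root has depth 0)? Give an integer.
Path from root to D: E -> A -> F -> D
Depth = number of edges = 3

Answer: 3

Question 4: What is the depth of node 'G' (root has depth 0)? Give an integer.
Path from root to G: E -> A -> F -> G
Depth = number of edges = 3

Answer: 3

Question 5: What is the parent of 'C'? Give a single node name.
Answer: E

Derivation:
Scan adjacency: C appears as child of E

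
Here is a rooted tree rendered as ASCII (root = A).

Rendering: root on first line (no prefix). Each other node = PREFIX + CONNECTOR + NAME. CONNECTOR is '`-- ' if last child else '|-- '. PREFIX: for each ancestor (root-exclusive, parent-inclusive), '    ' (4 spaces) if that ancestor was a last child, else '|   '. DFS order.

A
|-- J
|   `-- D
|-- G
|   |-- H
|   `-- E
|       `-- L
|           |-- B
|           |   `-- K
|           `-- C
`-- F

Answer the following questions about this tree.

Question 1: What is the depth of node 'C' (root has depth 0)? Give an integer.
Path from root to C: A -> G -> E -> L -> C
Depth = number of edges = 4

Answer: 4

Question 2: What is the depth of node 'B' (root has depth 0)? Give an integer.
Path from root to B: A -> G -> E -> L -> B
Depth = number of edges = 4

Answer: 4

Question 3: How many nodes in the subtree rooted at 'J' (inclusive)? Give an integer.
Answer: 2

Derivation:
Subtree rooted at J contains: D, J
Count = 2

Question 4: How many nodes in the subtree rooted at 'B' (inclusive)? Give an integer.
Answer: 2

Derivation:
Subtree rooted at B contains: B, K
Count = 2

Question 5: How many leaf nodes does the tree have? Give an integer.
Leaves (nodes with no children): C, D, F, H, K

Answer: 5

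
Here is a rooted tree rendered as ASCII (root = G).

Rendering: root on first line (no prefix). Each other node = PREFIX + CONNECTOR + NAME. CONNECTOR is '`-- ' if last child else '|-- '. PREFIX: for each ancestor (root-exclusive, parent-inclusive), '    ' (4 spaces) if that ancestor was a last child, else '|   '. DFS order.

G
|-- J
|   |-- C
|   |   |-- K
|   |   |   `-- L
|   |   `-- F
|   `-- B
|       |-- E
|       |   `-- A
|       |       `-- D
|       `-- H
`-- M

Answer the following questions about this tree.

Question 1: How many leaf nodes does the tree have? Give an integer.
Leaves (nodes with no children): D, F, H, L, M

Answer: 5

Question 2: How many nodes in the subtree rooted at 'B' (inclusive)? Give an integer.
Answer: 5

Derivation:
Subtree rooted at B contains: A, B, D, E, H
Count = 5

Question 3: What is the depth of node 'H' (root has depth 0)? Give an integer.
Path from root to H: G -> J -> B -> H
Depth = number of edges = 3

Answer: 3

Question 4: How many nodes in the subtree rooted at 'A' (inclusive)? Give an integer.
Subtree rooted at A contains: A, D
Count = 2

Answer: 2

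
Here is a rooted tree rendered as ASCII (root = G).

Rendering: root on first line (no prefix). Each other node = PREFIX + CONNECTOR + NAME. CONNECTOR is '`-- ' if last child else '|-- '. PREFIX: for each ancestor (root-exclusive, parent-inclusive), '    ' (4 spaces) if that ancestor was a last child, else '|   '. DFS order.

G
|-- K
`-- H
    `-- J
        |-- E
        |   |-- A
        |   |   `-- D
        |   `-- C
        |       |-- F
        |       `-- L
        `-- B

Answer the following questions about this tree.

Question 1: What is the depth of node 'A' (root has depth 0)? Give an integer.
Answer: 4

Derivation:
Path from root to A: G -> H -> J -> E -> A
Depth = number of edges = 4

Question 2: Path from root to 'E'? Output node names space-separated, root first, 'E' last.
Walk down from root: G -> H -> J -> E

Answer: G H J E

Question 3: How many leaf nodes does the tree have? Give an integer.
Answer: 5

Derivation:
Leaves (nodes with no children): B, D, F, K, L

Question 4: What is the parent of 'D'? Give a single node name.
Answer: A

Derivation:
Scan adjacency: D appears as child of A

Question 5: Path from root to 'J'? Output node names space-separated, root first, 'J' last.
Walk down from root: G -> H -> J

Answer: G H J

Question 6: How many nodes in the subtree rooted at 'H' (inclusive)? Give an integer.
Answer: 9

Derivation:
Subtree rooted at H contains: A, B, C, D, E, F, H, J, L
Count = 9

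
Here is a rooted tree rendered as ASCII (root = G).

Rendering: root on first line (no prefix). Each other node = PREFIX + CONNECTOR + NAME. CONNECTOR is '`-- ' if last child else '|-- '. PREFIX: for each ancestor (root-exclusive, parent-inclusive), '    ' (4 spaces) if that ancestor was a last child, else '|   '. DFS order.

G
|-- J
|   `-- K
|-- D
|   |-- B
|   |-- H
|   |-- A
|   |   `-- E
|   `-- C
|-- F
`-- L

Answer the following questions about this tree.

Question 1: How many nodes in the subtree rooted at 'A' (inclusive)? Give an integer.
Subtree rooted at A contains: A, E
Count = 2

Answer: 2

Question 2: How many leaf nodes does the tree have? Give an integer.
Answer: 7

Derivation:
Leaves (nodes with no children): B, C, E, F, H, K, L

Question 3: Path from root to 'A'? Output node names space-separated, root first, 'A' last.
Walk down from root: G -> D -> A

Answer: G D A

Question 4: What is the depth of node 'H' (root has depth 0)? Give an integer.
Path from root to H: G -> D -> H
Depth = number of edges = 2

Answer: 2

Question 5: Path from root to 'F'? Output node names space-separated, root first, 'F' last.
Walk down from root: G -> F

Answer: G F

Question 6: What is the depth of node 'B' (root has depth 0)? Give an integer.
Path from root to B: G -> D -> B
Depth = number of edges = 2

Answer: 2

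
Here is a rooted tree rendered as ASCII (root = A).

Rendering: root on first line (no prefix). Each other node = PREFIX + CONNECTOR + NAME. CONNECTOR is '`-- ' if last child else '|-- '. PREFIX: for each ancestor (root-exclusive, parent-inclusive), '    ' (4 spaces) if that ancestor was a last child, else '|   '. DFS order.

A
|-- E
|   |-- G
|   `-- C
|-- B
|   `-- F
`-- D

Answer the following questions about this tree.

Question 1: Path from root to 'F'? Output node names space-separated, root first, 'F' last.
Answer: A B F

Derivation:
Walk down from root: A -> B -> F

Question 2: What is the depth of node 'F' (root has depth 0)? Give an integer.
Path from root to F: A -> B -> F
Depth = number of edges = 2

Answer: 2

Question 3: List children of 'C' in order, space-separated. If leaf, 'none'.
Answer: none

Derivation:
Node C's children (from adjacency): (leaf)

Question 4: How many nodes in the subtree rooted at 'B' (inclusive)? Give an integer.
Answer: 2

Derivation:
Subtree rooted at B contains: B, F
Count = 2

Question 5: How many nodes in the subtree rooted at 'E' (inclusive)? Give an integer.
Answer: 3

Derivation:
Subtree rooted at E contains: C, E, G
Count = 3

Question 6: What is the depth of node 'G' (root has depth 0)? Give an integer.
Path from root to G: A -> E -> G
Depth = number of edges = 2

Answer: 2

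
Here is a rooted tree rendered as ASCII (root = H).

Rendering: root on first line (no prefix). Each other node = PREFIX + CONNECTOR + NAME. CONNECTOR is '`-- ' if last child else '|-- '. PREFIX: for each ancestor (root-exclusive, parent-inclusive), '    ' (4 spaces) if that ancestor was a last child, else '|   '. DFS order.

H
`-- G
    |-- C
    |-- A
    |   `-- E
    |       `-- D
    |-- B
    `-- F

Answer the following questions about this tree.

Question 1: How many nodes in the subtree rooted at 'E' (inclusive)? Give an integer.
Answer: 2

Derivation:
Subtree rooted at E contains: D, E
Count = 2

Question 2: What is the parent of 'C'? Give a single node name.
Scan adjacency: C appears as child of G

Answer: G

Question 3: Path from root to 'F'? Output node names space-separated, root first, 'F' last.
Walk down from root: H -> G -> F

Answer: H G F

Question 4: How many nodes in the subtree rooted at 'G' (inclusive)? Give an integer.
Answer: 7

Derivation:
Subtree rooted at G contains: A, B, C, D, E, F, G
Count = 7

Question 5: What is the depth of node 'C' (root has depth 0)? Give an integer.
Answer: 2

Derivation:
Path from root to C: H -> G -> C
Depth = number of edges = 2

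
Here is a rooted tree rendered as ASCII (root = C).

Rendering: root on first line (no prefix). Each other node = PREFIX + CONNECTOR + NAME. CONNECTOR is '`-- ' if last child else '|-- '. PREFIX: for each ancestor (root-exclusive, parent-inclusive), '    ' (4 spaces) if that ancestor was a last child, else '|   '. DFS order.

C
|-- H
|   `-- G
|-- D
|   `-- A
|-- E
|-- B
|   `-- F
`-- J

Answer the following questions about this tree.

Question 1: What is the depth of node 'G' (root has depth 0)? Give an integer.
Answer: 2

Derivation:
Path from root to G: C -> H -> G
Depth = number of edges = 2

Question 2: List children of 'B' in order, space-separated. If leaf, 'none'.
Answer: F

Derivation:
Node B's children (from adjacency): F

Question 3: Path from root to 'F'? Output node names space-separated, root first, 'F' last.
Answer: C B F

Derivation:
Walk down from root: C -> B -> F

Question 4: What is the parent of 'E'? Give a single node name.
Answer: C

Derivation:
Scan adjacency: E appears as child of C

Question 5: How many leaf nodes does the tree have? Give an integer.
Answer: 5

Derivation:
Leaves (nodes with no children): A, E, F, G, J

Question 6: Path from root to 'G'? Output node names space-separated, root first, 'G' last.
Answer: C H G

Derivation:
Walk down from root: C -> H -> G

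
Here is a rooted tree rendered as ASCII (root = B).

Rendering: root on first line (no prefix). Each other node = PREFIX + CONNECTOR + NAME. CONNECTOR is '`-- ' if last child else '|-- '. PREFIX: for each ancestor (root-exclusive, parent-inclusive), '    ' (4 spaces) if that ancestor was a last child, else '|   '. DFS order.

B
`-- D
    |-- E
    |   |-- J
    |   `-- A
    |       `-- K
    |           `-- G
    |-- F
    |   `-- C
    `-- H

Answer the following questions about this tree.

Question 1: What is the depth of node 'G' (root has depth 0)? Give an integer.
Answer: 5

Derivation:
Path from root to G: B -> D -> E -> A -> K -> G
Depth = number of edges = 5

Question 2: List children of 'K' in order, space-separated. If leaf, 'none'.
Answer: G

Derivation:
Node K's children (from adjacency): G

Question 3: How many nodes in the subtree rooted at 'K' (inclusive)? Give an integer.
Subtree rooted at K contains: G, K
Count = 2

Answer: 2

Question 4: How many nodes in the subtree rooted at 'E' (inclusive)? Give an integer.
Answer: 5

Derivation:
Subtree rooted at E contains: A, E, G, J, K
Count = 5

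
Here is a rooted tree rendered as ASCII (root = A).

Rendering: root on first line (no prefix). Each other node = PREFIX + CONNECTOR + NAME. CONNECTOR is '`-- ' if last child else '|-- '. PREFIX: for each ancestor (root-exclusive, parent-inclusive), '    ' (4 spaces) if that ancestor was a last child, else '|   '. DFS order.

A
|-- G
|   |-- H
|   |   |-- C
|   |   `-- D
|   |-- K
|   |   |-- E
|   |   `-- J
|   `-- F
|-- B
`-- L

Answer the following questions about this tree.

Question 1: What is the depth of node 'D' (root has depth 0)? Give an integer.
Answer: 3

Derivation:
Path from root to D: A -> G -> H -> D
Depth = number of edges = 3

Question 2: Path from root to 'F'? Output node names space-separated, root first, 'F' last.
Answer: A G F

Derivation:
Walk down from root: A -> G -> F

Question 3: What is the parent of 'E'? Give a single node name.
Scan adjacency: E appears as child of K

Answer: K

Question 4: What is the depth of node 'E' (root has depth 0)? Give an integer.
Path from root to E: A -> G -> K -> E
Depth = number of edges = 3

Answer: 3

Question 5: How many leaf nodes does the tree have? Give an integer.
Leaves (nodes with no children): B, C, D, E, F, J, L

Answer: 7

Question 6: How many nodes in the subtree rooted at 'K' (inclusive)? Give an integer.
Answer: 3

Derivation:
Subtree rooted at K contains: E, J, K
Count = 3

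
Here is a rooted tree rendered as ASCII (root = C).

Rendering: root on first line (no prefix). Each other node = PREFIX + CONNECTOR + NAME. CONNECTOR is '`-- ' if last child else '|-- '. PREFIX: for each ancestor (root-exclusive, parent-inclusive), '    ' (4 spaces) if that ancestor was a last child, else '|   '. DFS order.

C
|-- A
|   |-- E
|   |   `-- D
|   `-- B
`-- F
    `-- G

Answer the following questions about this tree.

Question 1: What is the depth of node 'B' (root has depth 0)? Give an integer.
Path from root to B: C -> A -> B
Depth = number of edges = 2

Answer: 2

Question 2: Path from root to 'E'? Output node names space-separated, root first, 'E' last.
Answer: C A E

Derivation:
Walk down from root: C -> A -> E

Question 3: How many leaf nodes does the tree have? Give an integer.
Leaves (nodes with no children): B, D, G

Answer: 3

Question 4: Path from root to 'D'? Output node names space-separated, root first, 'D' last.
Answer: C A E D

Derivation:
Walk down from root: C -> A -> E -> D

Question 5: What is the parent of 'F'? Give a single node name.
Answer: C

Derivation:
Scan adjacency: F appears as child of C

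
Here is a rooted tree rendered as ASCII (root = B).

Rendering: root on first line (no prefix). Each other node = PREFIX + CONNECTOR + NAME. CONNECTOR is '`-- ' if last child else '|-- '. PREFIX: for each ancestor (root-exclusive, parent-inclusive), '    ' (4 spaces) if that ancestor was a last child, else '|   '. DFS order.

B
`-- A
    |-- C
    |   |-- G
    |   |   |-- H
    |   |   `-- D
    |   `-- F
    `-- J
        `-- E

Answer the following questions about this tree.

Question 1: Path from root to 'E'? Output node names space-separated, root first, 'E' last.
Answer: B A J E

Derivation:
Walk down from root: B -> A -> J -> E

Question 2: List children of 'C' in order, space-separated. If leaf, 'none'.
Answer: G F

Derivation:
Node C's children (from adjacency): G, F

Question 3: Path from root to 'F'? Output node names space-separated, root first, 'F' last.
Answer: B A C F

Derivation:
Walk down from root: B -> A -> C -> F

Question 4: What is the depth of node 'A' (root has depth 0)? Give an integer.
Answer: 1

Derivation:
Path from root to A: B -> A
Depth = number of edges = 1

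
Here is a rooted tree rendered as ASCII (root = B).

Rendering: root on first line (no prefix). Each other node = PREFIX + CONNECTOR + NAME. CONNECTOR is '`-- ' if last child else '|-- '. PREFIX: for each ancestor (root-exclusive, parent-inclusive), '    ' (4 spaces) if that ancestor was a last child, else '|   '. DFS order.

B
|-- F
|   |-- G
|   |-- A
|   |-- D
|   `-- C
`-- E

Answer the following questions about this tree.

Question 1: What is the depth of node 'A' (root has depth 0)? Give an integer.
Path from root to A: B -> F -> A
Depth = number of edges = 2

Answer: 2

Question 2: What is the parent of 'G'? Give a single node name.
Scan adjacency: G appears as child of F

Answer: F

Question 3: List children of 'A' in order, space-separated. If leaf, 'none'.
Node A's children (from adjacency): (leaf)

Answer: none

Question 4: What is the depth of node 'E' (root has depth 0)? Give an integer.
Path from root to E: B -> E
Depth = number of edges = 1

Answer: 1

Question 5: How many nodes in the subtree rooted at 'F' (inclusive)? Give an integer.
Subtree rooted at F contains: A, C, D, F, G
Count = 5

Answer: 5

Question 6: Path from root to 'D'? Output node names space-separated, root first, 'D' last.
Answer: B F D

Derivation:
Walk down from root: B -> F -> D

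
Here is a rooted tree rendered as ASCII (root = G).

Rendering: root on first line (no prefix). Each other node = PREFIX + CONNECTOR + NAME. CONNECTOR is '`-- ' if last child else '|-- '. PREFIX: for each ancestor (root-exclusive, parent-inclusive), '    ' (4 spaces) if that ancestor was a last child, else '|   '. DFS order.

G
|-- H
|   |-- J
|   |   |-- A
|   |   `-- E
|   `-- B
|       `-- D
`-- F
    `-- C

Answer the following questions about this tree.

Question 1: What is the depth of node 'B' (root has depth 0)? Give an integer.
Path from root to B: G -> H -> B
Depth = number of edges = 2

Answer: 2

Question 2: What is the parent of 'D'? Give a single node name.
Answer: B

Derivation:
Scan adjacency: D appears as child of B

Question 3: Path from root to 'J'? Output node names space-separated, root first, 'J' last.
Walk down from root: G -> H -> J

Answer: G H J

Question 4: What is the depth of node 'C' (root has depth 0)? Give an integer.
Path from root to C: G -> F -> C
Depth = number of edges = 2

Answer: 2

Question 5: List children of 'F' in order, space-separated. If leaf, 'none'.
Node F's children (from adjacency): C

Answer: C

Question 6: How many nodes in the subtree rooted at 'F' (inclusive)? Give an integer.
Answer: 2

Derivation:
Subtree rooted at F contains: C, F
Count = 2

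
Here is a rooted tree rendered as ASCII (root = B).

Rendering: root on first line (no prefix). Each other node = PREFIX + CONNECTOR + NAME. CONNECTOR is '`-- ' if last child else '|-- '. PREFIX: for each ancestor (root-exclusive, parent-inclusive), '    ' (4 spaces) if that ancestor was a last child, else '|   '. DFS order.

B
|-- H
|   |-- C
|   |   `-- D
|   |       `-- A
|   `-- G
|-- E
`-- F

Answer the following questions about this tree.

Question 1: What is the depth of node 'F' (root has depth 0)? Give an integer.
Path from root to F: B -> F
Depth = number of edges = 1

Answer: 1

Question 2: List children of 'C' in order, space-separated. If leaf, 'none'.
Node C's children (from adjacency): D

Answer: D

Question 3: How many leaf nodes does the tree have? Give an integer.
Leaves (nodes with no children): A, E, F, G

Answer: 4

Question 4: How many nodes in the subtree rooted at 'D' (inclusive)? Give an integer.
Subtree rooted at D contains: A, D
Count = 2

Answer: 2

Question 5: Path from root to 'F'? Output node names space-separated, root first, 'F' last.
Answer: B F

Derivation:
Walk down from root: B -> F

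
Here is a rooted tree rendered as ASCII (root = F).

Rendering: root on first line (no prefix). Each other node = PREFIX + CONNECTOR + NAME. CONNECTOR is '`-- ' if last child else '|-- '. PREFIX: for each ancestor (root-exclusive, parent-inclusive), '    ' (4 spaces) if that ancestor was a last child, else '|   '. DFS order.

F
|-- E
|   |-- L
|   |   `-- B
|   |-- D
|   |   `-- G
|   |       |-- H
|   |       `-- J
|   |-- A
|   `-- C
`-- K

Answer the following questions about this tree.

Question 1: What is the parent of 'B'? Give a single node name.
Answer: L

Derivation:
Scan adjacency: B appears as child of L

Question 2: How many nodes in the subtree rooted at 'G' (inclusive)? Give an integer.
Answer: 3

Derivation:
Subtree rooted at G contains: G, H, J
Count = 3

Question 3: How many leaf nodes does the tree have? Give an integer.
Leaves (nodes with no children): A, B, C, H, J, K

Answer: 6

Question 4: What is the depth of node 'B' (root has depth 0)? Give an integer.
Path from root to B: F -> E -> L -> B
Depth = number of edges = 3

Answer: 3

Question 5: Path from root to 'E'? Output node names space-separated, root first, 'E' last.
Answer: F E

Derivation:
Walk down from root: F -> E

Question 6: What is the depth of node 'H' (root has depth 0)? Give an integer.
Path from root to H: F -> E -> D -> G -> H
Depth = number of edges = 4

Answer: 4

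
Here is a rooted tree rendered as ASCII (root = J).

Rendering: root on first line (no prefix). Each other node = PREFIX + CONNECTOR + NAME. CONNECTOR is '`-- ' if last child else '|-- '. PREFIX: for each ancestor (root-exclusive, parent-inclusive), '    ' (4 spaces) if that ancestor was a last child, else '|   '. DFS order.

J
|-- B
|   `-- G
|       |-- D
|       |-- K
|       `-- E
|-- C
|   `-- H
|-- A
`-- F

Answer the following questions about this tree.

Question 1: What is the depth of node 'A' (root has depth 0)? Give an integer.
Answer: 1

Derivation:
Path from root to A: J -> A
Depth = number of edges = 1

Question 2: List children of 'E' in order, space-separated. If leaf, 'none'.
Node E's children (from adjacency): (leaf)

Answer: none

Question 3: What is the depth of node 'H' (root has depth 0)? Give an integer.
Path from root to H: J -> C -> H
Depth = number of edges = 2

Answer: 2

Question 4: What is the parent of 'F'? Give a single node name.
Answer: J

Derivation:
Scan adjacency: F appears as child of J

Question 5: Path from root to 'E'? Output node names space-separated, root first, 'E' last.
Answer: J B G E

Derivation:
Walk down from root: J -> B -> G -> E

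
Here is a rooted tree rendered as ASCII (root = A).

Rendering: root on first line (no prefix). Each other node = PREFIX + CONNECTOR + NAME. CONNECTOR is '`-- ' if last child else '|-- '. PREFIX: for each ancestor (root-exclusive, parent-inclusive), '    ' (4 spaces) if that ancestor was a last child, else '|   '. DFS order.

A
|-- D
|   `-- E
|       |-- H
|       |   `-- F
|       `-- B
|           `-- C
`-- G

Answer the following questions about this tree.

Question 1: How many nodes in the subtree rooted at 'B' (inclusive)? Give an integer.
Answer: 2

Derivation:
Subtree rooted at B contains: B, C
Count = 2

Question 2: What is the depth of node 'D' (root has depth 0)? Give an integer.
Answer: 1

Derivation:
Path from root to D: A -> D
Depth = number of edges = 1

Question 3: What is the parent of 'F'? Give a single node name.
Answer: H

Derivation:
Scan adjacency: F appears as child of H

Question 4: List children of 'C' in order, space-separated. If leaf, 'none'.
Node C's children (from adjacency): (leaf)

Answer: none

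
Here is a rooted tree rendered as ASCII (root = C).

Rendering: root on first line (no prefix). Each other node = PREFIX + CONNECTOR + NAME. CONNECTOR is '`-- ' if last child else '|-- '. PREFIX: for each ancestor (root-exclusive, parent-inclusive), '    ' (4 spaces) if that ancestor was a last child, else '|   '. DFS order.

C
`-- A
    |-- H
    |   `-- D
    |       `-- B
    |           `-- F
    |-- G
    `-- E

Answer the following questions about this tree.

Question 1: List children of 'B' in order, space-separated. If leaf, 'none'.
Node B's children (from adjacency): F

Answer: F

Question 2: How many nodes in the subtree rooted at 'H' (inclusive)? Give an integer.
Answer: 4

Derivation:
Subtree rooted at H contains: B, D, F, H
Count = 4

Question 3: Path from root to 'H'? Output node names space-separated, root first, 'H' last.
Walk down from root: C -> A -> H

Answer: C A H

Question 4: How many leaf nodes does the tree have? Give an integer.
Leaves (nodes with no children): E, F, G

Answer: 3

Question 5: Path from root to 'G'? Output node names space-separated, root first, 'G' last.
Walk down from root: C -> A -> G

Answer: C A G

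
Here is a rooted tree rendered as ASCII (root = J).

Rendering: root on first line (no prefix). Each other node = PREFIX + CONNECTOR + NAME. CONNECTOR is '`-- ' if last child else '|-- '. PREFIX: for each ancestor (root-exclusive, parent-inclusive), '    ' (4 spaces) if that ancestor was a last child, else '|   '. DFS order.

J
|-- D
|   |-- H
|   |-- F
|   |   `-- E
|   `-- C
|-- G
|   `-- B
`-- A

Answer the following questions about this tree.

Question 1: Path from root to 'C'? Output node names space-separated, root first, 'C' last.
Answer: J D C

Derivation:
Walk down from root: J -> D -> C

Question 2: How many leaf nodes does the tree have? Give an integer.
Leaves (nodes with no children): A, B, C, E, H

Answer: 5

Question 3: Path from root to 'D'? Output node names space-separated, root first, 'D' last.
Answer: J D

Derivation:
Walk down from root: J -> D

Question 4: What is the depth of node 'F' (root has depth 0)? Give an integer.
Answer: 2

Derivation:
Path from root to F: J -> D -> F
Depth = number of edges = 2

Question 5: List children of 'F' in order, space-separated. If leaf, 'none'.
Answer: E

Derivation:
Node F's children (from adjacency): E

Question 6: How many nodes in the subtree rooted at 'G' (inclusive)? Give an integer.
Answer: 2

Derivation:
Subtree rooted at G contains: B, G
Count = 2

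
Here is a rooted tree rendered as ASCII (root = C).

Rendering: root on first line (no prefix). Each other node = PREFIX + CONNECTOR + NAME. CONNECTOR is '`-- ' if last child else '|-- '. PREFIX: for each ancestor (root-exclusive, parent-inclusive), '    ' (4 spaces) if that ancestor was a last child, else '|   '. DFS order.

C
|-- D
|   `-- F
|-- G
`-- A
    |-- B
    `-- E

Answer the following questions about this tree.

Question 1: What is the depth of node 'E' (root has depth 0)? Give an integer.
Path from root to E: C -> A -> E
Depth = number of edges = 2

Answer: 2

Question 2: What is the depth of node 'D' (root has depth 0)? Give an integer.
Answer: 1

Derivation:
Path from root to D: C -> D
Depth = number of edges = 1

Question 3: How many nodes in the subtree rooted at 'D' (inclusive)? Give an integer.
Answer: 2

Derivation:
Subtree rooted at D contains: D, F
Count = 2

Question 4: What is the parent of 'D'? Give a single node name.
Answer: C

Derivation:
Scan adjacency: D appears as child of C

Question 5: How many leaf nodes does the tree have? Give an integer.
Answer: 4

Derivation:
Leaves (nodes with no children): B, E, F, G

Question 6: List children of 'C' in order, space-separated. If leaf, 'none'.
Node C's children (from adjacency): D, G, A

Answer: D G A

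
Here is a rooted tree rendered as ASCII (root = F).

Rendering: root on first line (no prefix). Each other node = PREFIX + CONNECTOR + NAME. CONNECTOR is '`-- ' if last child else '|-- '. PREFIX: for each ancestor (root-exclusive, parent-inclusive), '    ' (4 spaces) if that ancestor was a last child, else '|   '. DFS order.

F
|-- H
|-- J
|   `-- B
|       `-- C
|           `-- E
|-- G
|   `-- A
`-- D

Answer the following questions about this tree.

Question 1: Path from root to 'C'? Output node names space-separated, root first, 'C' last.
Answer: F J B C

Derivation:
Walk down from root: F -> J -> B -> C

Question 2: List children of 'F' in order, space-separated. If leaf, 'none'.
Node F's children (from adjacency): H, J, G, D

Answer: H J G D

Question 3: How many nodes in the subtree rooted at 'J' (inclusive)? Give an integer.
Answer: 4

Derivation:
Subtree rooted at J contains: B, C, E, J
Count = 4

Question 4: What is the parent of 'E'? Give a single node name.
Scan adjacency: E appears as child of C

Answer: C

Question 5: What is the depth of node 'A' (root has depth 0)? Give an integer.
Answer: 2

Derivation:
Path from root to A: F -> G -> A
Depth = number of edges = 2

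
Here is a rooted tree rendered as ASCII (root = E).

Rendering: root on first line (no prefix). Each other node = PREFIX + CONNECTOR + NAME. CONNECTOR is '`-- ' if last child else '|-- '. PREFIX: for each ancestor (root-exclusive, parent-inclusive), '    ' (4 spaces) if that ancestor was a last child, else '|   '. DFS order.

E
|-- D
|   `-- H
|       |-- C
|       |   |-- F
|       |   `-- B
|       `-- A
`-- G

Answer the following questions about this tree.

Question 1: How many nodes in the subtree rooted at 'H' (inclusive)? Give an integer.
Subtree rooted at H contains: A, B, C, F, H
Count = 5

Answer: 5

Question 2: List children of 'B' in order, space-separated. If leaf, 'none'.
Node B's children (from adjacency): (leaf)

Answer: none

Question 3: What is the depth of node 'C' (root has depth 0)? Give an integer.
Answer: 3

Derivation:
Path from root to C: E -> D -> H -> C
Depth = number of edges = 3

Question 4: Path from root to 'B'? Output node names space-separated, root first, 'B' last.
Answer: E D H C B

Derivation:
Walk down from root: E -> D -> H -> C -> B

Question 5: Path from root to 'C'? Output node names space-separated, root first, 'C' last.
Walk down from root: E -> D -> H -> C

Answer: E D H C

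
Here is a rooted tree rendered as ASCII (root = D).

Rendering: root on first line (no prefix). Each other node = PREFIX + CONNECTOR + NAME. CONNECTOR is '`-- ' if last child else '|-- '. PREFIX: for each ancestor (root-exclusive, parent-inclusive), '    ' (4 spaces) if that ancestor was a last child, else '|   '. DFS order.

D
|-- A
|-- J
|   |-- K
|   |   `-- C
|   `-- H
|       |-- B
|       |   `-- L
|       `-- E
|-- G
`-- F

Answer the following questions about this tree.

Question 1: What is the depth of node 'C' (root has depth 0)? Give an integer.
Answer: 3

Derivation:
Path from root to C: D -> J -> K -> C
Depth = number of edges = 3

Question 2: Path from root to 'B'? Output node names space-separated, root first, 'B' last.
Walk down from root: D -> J -> H -> B

Answer: D J H B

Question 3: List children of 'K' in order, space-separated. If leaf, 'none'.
Answer: C

Derivation:
Node K's children (from adjacency): C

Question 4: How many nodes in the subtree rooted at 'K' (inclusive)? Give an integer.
Subtree rooted at K contains: C, K
Count = 2

Answer: 2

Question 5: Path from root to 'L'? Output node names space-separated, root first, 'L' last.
Answer: D J H B L

Derivation:
Walk down from root: D -> J -> H -> B -> L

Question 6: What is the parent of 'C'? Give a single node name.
Answer: K

Derivation:
Scan adjacency: C appears as child of K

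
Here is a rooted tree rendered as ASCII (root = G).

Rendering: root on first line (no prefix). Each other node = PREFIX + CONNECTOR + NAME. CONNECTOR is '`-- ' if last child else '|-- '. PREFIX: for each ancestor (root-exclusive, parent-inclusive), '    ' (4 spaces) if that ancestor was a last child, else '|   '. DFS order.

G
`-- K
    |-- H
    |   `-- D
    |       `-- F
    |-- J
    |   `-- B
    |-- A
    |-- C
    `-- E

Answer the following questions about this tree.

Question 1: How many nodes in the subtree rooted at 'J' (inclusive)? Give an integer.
Subtree rooted at J contains: B, J
Count = 2

Answer: 2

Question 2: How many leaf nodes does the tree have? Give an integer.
Leaves (nodes with no children): A, B, C, E, F

Answer: 5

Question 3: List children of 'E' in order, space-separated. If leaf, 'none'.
Answer: none

Derivation:
Node E's children (from adjacency): (leaf)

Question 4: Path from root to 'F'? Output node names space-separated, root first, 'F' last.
Walk down from root: G -> K -> H -> D -> F

Answer: G K H D F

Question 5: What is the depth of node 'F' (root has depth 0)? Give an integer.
Answer: 4

Derivation:
Path from root to F: G -> K -> H -> D -> F
Depth = number of edges = 4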